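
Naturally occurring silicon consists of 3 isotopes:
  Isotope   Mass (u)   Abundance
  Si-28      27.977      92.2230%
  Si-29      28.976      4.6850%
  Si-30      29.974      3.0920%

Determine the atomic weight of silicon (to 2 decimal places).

28.09 u

The abundance-weighted mean is 0.922230 × 27.977 + 0.046850 × 28.976 + 0.030920 × 29.974
= 25.8012 + 1.3575 + 0.9268 = 28.0855 u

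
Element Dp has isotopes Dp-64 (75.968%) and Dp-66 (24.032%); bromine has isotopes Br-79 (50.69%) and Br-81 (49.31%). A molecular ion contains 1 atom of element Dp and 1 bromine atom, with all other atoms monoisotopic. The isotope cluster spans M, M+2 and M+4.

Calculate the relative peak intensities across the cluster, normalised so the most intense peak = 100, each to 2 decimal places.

Element Dp pattern (n=1): 0.75968 : 0.24032
Bromine pattern (n=1): 0.5069 : 0.4931
Convolve the two distributions (both contribute in 2-u steps):
  M: 0.75968×0.5069 = 0.385082
  M+2: 0.75968×0.4931 + 0.24032×0.5069 = 0.496416
  M+4: 0.24032×0.4931 = 0.118502
Scale to base peak (0.496416) = 100: 77.57 : 100.00 : 23.87

77.57 : 100.00 : 23.87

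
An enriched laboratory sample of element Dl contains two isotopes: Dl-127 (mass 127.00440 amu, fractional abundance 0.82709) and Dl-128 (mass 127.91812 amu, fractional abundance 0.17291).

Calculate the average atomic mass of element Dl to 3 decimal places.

Average mass = Σ (abundance × isotope mass) = 0.82709 × 127.00440 + 0.17291 × 127.91812
= 105.044069 + 22.118322 = 127.162391 amu

127.162 amu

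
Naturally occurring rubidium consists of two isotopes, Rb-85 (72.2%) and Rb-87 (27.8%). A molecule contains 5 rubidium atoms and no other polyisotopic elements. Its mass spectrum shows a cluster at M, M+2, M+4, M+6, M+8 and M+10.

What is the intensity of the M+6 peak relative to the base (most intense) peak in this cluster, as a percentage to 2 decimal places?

Binomial terms of (0.722 + 0.278)^5: M 0.1962, M+2 0.3777, M+4 0.2909, M+6 0.1120, M+8 0.0216, M+10 0.0017 → M+2 is the base peak.
P(M+2) = C(5,1) × 0.722^4 × 0.278^1 = 5 × 0.27173701 × 0.2780 = 0.377714 (base)
P(M+6) = C(5,3) × 0.722^2 × 0.278^3 = 10 × 0.521284 × 0.02148495 = 0.111998
Relative intensity = 0.111998 / 0.377714 × 100 = 29.65

29.65%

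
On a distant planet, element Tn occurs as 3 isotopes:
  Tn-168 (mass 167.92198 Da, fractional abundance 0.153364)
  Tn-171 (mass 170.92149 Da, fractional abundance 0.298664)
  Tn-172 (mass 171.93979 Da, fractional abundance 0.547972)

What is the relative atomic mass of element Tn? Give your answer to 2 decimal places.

171.02 Da

Ar = Σ fᵢ·mᵢ = 0.153364 × 167.92198 + 0.298664 × 170.92149 + 0.547972 × 171.93979
= 25.753187 + 51.048096 + 94.218191 = 171.019474 Da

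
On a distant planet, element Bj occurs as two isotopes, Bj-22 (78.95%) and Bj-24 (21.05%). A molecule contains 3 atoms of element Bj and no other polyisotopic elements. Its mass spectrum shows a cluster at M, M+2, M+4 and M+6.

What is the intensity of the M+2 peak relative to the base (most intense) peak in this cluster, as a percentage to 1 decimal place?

80.0%

Binomial terms of (0.7895 + 0.2105)^3: M 0.4921, M+2 0.3936, M+4 0.1049, M+6 0.0093 → M is the base peak.
P(M) = C(3,0) × 0.7895^3 × 0.2105^0 = 1 × 0.49210344 × 1.0000 = 0.492103 (base)
P(M+2) = C(3,1) × 0.7895^2 × 0.2105^1 = 3 × 0.62331025 × 0.2105 = 0.393620
Relative intensity = 0.393620 / 0.492103 × 100 = 80.0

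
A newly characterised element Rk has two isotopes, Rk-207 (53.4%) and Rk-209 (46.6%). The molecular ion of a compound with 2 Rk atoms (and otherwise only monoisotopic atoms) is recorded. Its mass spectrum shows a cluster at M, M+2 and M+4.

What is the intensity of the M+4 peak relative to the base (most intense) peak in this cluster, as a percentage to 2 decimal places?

(0.534 + 0.466)^2 gives M 0.2852, M+2 0.4977, M+4 0.2172; the largest is M+2.
P(M+2) = C(2,1) × 0.534^1 × 0.466^1 = 2 × 0.5340 × 0.4660 = 0.497688 (base)
P(M+4) = C(2,2) × 0.534^0 × 0.466^2 = 1 × 1.0000 × 0.217156 = 0.217156
Relative intensity = 0.217156 / 0.497688 × 100 = 43.63

43.63%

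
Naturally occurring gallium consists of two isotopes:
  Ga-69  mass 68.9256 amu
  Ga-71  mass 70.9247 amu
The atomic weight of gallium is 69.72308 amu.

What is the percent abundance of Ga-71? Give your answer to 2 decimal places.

With x = fraction of Ga-69 (so Ga-71 is 1 − x):
68.9256·x + 70.9247·(1 − x) = 69.72308
(68.9256 − 70.9247)·x = 69.72308 − 70.9247
x = -1.20162 / -1.9991 = 0.60108 → 60.11% Ga-69, 39.89% Ga-71.

39.89%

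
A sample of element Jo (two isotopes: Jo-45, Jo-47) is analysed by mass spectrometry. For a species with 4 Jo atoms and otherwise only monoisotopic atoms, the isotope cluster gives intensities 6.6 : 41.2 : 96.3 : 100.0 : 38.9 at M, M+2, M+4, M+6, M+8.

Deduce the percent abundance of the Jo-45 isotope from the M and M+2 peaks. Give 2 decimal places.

39.05%

If p is the fraction of Jo that is Jo-45, then I(M+2)/I(M) = [C(4,1)·p^3·(1−p)] / p^4 = 4·(1−p)/p = 41.2/6.6 = 6.2424
(1−p)/p = 6.2424/4 = 1.5606  ⇒  p = 1/(1 + 1.5606) = 0.3905
Jo-45: 39.05%, Jo-47: 60.95%.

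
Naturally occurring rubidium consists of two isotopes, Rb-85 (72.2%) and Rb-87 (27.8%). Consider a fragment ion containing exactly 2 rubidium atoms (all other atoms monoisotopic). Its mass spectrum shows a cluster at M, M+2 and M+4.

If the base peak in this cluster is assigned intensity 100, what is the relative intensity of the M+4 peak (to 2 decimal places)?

14.83

Term probabilities: M 0.5213, M+2 0.4014, M+4 0.0773. Base peak = M.
P(M) = C(2,0) × 0.722^2 × 0.278^0 = 1 × 0.521284 × 1.0000 = 0.521284 (base)
P(M+4) = C(2,2) × 0.722^0 × 0.278^2 = 1 × 1.0000 × 0.077284 = 0.077284
Relative intensity = 0.077284 / 0.521284 × 100 = 14.83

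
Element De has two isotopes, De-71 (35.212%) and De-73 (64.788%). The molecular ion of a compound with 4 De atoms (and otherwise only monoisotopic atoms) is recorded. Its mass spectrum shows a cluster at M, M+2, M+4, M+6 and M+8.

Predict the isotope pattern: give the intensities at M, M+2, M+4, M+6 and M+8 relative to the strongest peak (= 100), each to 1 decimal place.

4.0 : 29.5 : 81.5 : 100.0 : 46.0

Each De atom is independently De-71 (p = 0.35212) or De-73 (q = 0.64788); the cluster is the binomial expansion (p + q)^4.
P(M) = 0.35212^4 = 0.015373
P(M+2) = 4 × 0.35212^3 × 0.64788^1 = 0.113143
P(M+4) = 6 × 0.35212^2 × 0.64788^2 = 0.312264
P(M+6) = 4 × 0.35212^1 × 0.64788^3 = 0.383031
P(M+8) = 0.64788^4 = 0.176189
The M+6 peak is largest (0.383031); scaling to 100 gives 4.0 : 29.5 : 81.5 : 100.0 : 46.0.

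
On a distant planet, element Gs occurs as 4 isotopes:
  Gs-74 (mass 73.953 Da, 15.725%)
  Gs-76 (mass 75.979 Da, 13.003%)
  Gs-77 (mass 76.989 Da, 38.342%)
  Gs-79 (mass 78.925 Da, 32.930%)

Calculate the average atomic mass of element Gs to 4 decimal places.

77.0178 Da

Average mass = Σ (abundance × isotope mass) = 0.15725 × 73.953 + 0.13003 × 75.979 + 0.38342 × 76.989 + 0.32930 × 78.925
= 11.62911 + 9.87955 + 29.51912 + 25.99000 = 77.01778 Da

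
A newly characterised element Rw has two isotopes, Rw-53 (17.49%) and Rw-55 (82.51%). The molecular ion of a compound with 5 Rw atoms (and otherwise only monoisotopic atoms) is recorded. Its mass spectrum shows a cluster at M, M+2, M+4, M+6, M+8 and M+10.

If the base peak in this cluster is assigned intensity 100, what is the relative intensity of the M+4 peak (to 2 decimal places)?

8.99

Binomial terms of (0.1749 + 0.8251)^5: M 0.0002, M+2 0.0039, M+4 0.0364, M+6 0.1718, M+8 0.4053, M+10 0.3824 → M+8 is the base peak.
P(M+8) = C(5,4) × 0.1749^1 × 0.8251^4 = 5 × 0.1749 × 0.46347504 = 0.405309 (base)
P(M+4) = C(5,2) × 0.1749^3 × 0.8251^2 = 10 × 0.00535019 × 0.68079001 = 0.036424
Relative intensity = 0.036424 / 0.405309 × 100 = 8.99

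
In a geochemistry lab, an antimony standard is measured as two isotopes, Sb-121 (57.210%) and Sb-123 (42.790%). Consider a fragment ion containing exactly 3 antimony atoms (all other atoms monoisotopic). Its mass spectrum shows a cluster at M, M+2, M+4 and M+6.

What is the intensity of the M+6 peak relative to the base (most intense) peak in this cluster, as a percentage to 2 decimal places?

18.65%

(0.57210 + 0.42790)^3 gives M 0.1872, M+2 0.4202, M+4 0.3143, M+6 0.0783; the largest is M+2.
P(M+2) = C(3,1) × 0.57210^2 × 0.42790^1 = 3 × 0.32729841 × 0.4279 = 0.420153 (base)
P(M+6) = C(3,3) × 0.57210^0 × 0.42790^3 = 1 × 1.0000 × 0.07834781 = 0.078348
Relative intensity = 0.078348 / 0.420153 × 100 = 18.65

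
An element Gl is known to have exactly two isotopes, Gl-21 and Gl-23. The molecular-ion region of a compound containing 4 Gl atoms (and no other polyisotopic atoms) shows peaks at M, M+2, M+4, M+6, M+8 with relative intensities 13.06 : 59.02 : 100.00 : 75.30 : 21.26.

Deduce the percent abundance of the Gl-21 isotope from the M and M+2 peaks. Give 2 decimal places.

Write p for the Gl-21 fraction. I(M+2)/I(M) = [C(4,1)·p^3·(1−p)] / p^4 = 4·(1−p)/p = 59.02/13.06 = 4.5191
(1−p)/p = 4.5191/4 = 1.1298  ⇒  p = 1/(1 + 1.1298) = 0.4695
Gl-21: 46.95%, Gl-23: 53.05%.

46.95%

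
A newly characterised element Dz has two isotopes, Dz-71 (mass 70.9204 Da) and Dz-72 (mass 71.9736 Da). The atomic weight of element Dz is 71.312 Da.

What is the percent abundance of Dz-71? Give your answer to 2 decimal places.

Writing the weighted mean with unknown fraction x of Dz-71:
70.9204·x + 71.9736·(1 − x) = 71.312
(70.9204 − 71.9736)·x = 71.312 − 71.9736
x = -0.6616 / -1.0532 = 0.62818 → 62.82% Dz-71, 37.18% Dz-72.

62.82%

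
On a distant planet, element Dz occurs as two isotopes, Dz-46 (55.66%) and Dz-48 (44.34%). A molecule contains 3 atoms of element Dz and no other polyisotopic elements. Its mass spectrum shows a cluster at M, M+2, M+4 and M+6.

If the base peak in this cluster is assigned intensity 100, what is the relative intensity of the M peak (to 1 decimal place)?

(0.5566 + 0.4434)^3 gives M 0.1724, M+2 0.4121, M+4 0.3283, M+6 0.0872; the largest is M+2.
P(M+2) = C(3,1) × 0.5566^2 × 0.4434^1 = 3 × 0.30980356 × 0.4434 = 0.412101 (base)
P(M) = C(3,0) × 0.5566^3 × 0.4434^0 = 1 × 0.17243666 × 1.0000 = 0.172437
Relative intensity = 0.172437 / 0.412101 × 100 = 41.8

41.8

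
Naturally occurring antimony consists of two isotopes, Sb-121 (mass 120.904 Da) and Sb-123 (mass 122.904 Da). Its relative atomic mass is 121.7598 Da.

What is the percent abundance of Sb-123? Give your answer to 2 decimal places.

Writing the weighted mean with unknown fraction x of Sb-121:
120.904·x + 122.904·(1 − x) = 121.7598
(120.904 − 122.904)·x = 121.7598 − 122.904
x = -1.1442 / -2.000 = 0.57210 → 57.21% Sb-121, 42.79% Sb-123.

42.79%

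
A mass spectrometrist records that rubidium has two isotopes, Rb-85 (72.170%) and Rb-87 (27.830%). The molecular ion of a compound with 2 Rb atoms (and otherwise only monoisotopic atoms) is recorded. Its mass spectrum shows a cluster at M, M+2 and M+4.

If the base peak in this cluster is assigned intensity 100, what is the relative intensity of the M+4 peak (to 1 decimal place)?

14.9

Term probabilities: M 0.5209, M+2 0.4017, M+4 0.0775. Base peak = M.
P(M) = C(2,0) × 0.72170^2 × 0.27830^0 = 1 × 0.52085089 × 1.0000 = 0.520851 (base)
P(M+4) = C(2,2) × 0.72170^0 × 0.27830^2 = 1 × 1.0000 × 0.07745089 = 0.077451
Relative intensity = 0.077451 / 0.520851 × 100 = 14.9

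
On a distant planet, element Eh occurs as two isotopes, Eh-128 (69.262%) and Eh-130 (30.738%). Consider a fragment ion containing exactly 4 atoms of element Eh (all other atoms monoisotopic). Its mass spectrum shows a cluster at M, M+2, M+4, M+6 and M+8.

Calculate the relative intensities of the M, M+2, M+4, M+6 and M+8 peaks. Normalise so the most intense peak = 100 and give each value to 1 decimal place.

56.3 : 100.0 : 66.6 : 19.7 : 2.2

The 4 Eh atoms are independent, so intensities follow the terms of (0.69262 + 0.30738)^4.
P(M) = 0.69262^4 = 0.230134
P(M+2) = 4 × 0.69262^3 × 0.30738^1 = 0.408527
P(M+4) = 6 × 0.69262^2 × 0.30738^2 = 0.271952
P(M+6) = 4 × 0.69262^1 × 0.30738^3 = 0.080460
P(M+8) = 0.30738^4 = 0.008927
The M+2 peak is largest (0.408527); scaling to 100 gives 56.3 : 100.0 : 66.6 : 19.7 : 2.2.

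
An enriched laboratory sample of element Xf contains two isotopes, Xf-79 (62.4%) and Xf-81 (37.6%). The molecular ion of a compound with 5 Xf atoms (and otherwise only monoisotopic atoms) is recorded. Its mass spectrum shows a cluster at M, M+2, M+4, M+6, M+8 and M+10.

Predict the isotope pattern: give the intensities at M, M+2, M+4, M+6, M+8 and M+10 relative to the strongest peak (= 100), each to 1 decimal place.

The 5 Xf atoms are independent, so intensities follow the terms of (0.624 + 0.376)^5.
P(M) = 0.624^5 = 0.094607
P(M+2) = 5 × 0.624^4 × 0.376^1 = 0.285034
P(M+4) = 10 × 0.624^3 × 0.376^2 = 0.343502
P(M+6) = 10 × 0.624^2 × 0.376^3 = 0.206982
P(M+8) = 5 × 0.624^1 × 0.376^4 = 0.062360
P(M+10) = 0.376^5 = 0.007515
The M+4 peak is largest (0.343502); scaling to 100 gives 27.5 : 83.0 : 100.0 : 60.3 : 18.2 : 2.2.

27.5 : 83.0 : 100.0 : 60.3 : 18.2 : 2.2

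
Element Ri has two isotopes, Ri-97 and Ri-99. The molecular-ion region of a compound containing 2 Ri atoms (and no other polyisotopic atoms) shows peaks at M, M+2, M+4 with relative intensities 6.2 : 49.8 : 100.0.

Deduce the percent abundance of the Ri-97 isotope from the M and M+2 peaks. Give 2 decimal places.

Let p = fractional abundance of Ri-97. I(M+2)/I(M) = [C(2,1)·p^1·(1−p)] / p^2 = 2·(1−p)/p = 49.8/6.2 = 8.0323
(1−p)/p = 8.0323/2 = 4.0161  ⇒  p = 1/(1 + 4.0161) = 0.1994
Ri-97: 19.94%, Ri-99: 80.06%.

19.94%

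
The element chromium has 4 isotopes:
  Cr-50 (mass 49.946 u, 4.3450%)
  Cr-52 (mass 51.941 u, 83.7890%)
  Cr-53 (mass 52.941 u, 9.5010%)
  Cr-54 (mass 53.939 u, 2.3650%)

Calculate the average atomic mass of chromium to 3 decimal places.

51.997 u

Weight each isotope mass by its fractional abundance: 0.043450 × 49.946 + 0.837890 × 51.941 + 0.095010 × 52.941 + 0.023650 × 53.939
= 2.1702 + 43.5208 + 5.0299 + 1.2757 = 51.9966 u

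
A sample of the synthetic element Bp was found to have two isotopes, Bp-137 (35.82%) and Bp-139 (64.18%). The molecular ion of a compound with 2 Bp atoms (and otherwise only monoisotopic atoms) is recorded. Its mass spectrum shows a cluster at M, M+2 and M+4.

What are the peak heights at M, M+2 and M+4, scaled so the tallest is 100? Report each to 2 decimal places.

27.91 : 100.00 : 89.59

Each Bp atom is independently Bp-137 (p = 0.3582) or Bp-139 (q = 0.6418); the cluster is the binomial expansion (p + q)^2.
P(M) = 0.3582^2 = 0.128307
P(M+2) = 2 × 0.3582^1 × 0.6418^1 = 0.459786
P(M+4) = 0.6418^2 = 0.411907
The M+2 peak is largest (0.459786); scaling to 100 gives 27.91 : 100.00 : 89.59.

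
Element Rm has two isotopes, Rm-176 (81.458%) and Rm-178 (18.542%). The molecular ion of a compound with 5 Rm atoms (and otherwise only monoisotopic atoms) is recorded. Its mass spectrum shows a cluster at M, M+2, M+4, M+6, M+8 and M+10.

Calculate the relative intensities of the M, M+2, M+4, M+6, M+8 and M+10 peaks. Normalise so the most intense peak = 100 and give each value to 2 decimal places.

The 5 Rm atoms are independent, so intensities follow the terms of (0.81458 + 0.18542)^5.
P(M) = 0.81458^5 = 0.358648
P(M+2) = 5 × 0.81458^4 × 0.18542^1 = 0.408189
P(M+4) = 10 × 0.81458^3 × 0.18542^2 = 0.185829
P(M+6) = 10 × 0.81458^2 × 0.18542^3 = 0.042300
P(M+8) = 5 × 0.81458^1 × 0.18542^4 = 0.004814
P(M+10) = 0.18542^5 = 0.000219
The M+2 peak is largest (0.408189); scaling to 100 gives 87.86 : 100.00 : 45.53 : 10.36 : 1.18 : 0.05.

87.86 : 100.00 : 45.53 : 10.36 : 1.18 : 0.05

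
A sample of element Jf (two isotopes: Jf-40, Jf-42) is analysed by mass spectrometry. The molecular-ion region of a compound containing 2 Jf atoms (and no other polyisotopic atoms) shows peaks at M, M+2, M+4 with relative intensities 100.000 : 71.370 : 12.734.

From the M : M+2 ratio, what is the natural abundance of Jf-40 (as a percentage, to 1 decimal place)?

Write p for the Jf-40 fraction. I(M+2)/I(M) = [C(2,1)·p^1·(1−p)] / p^2 = 2·(1−p)/p = 71.370/100.000 = 0.7137
(1−p)/p = 0.7137/2 = 0.3569  ⇒  p = 1/(1 + 0.3569) = 0.7370
Jf-40: 73.7%, Jf-42: 26.3%.

73.7%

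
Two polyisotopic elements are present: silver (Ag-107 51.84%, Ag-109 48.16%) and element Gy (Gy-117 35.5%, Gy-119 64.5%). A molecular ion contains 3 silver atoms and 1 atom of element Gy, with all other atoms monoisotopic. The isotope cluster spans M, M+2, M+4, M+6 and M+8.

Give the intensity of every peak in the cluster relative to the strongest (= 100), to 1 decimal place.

13.1 : 60.2 : 100.0 : 71.9 : 19.0

Silver pattern (n=3): 0.13931407 : 0.38827347 : 0.36071085 : 0.11170161
Element Gy pattern (n=1): 0.3550 : 0.6450
Convolve the two distributions (both contribute in 2-u steps):
  M: 0.13931407×0.3550 = 0.049456
  M+2: 0.13931407×0.6450 + 0.38827347×0.3550 = 0.227695
  M+4: 0.38827347×0.6450 + 0.36071085×0.3550 = 0.378489
  M+6: 0.36071085×0.6450 + 0.11170161×0.3550 = 0.272313
  M+8: 0.11170161×0.6450 = 0.072048
Scale to base peak (0.378489) = 100: 13.1 : 60.2 : 100.0 : 71.9 : 19.0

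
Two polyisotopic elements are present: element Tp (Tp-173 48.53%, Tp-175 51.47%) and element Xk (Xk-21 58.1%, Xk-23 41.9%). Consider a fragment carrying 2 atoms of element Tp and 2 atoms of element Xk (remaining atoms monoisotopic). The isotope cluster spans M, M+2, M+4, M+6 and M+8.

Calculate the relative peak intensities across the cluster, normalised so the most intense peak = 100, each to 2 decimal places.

21.26 : 75.75 : 100.00 : 57.94 : 12.44

Element Tp pattern (n=2): 0.23551609 : 0.49956782 : 0.26491609
Element Xk pattern (n=2): 0.337561 : 0.486878 : 0.175561
Convolve the two distributions (both contribute in 2-u steps):
  M: 0.23551609×0.337561 = 0.079501
  M+2: 0.23551609×0.486878 + 0.49956782×0.337561 = 0.283302
  M+4: 0.23551609×0.175561 + 0.49956782×0.486878 + 0.26491609×0.337561 = 0.374001
  M+6: 0.49956782×0.175561 + 0.26491609×0.486878 = 0.216686
  M+8: 0.26491609×0.175561 = 0.046509
Scale to base peak (0.374001) = 100: 21.26 : 75.75 : 100.00 : 57.94 : 12.44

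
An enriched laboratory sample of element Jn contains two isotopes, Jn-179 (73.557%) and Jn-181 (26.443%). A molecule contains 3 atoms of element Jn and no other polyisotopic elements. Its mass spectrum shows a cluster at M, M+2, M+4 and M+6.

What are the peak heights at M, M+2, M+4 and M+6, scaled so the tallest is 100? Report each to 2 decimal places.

Expanding (0.73557 + 0.26443)^3:
P(M) = 0.73557^3 = 0.397990
P(M+2) = 3 × 0.73557^2 × 0.26443^1 = 0.429220
P(M+4) = 3 × 0.73557^1 × 0.26443^2 = 0.154300
P(M+6) = 0.26443^3 = 0.018490
The M+2 peak is largest (0.429220); scaling to 100 gives 92.72 : 100.00 : 35.95 : 4.31.

92.72 : 100.00 : 35.95 : 4.31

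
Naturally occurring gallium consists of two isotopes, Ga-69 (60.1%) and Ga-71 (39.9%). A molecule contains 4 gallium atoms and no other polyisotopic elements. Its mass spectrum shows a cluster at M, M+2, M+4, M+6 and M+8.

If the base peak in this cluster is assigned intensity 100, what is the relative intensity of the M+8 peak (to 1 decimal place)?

7.3

(0.601 + 0.399)^4 gives M 0.1305, M+2 0.3465, M+4 0.3450, M+6 0.1527, M+8 0.0253; the largest is M+2.
P(M+2) = C(4,1) × 0.601^3 × 0.399^1 = 4 × 0.2170818 × 0.3990 = 0.346463 (base)
P(M+8) = C(4,4) × 0.601^0 × 0.399^4 = 1 × 1.0000 × 0.02534496 = 0.025345
Relative intensity = 0.025345 / 0.346463 × 100 = 7.3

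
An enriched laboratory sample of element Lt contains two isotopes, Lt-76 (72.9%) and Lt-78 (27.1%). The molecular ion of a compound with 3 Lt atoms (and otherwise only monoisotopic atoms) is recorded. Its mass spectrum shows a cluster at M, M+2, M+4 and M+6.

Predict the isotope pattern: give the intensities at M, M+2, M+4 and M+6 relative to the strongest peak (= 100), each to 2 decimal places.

89.67 : 100.00 : 37.17 : 4.61

Each Lt atom is independently Lt-76 (p = 0.729) or Lt-78 (q = 0.271); the cluster is the binomial expansion (p + q)^3.
P(M) = 0.729^3 = 0.387420
P(M+2) = 3 × 0.729^2 × 0.271^1 = 0.432062
P(M+4) = 3 × 0.729^1 × 0.271^2 = 0.160615
P(M+6) = 0.271^3 = 0.019903
The M+2 peak is largest (0.432062); scaling to 100 gives 89.67 : 100.00 : 37.17 : 4.61.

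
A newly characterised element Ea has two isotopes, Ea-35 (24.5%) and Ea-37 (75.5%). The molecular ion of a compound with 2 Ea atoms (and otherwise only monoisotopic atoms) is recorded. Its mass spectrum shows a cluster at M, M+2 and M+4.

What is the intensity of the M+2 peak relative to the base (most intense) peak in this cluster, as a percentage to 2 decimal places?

Term probabilities: M 0.0600, M+2 0.3700, M+4 0.5700. Base peak = M+4.
P(M+4) = C(2,2) × 0.245^0 × 0.755^2 = 1 × 1.0000 × 0.570025 = 0.570025 (base)
P(M+2) = C(2,1) × 0.245^1 × 0.755^1 = 2 × 0.2450 × 0.7550 = 0.369950
Relative intensity = 0.369950 / 0.570025 × 100 = 64.90

64.90%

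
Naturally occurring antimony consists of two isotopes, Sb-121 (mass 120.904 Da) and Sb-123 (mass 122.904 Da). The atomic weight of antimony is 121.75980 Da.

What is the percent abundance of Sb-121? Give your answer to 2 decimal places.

Writing the weighted mean with unknown fraction x of Sb-121:
120.904·x + 122.904·(1 − x) = 121.75980
(120.904 − 122.904)·x = 121.75980 − 122.904
x = -1.14420 / -2.000 = 0.57210 → 57.21% Sb-121, 42.79% Sb-123.

57.21%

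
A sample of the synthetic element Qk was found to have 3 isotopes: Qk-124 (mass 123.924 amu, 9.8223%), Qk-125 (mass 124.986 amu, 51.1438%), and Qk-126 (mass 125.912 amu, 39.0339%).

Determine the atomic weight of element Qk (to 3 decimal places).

125.243 amu

Weight each isotope mass by its fractional abundance: 0.098223 × 123.924 + 0.511438 × 124.986 + 0.390339 × 125.912
= 12.1722 + 63.9226 + 49.1484 = 125.2432 amu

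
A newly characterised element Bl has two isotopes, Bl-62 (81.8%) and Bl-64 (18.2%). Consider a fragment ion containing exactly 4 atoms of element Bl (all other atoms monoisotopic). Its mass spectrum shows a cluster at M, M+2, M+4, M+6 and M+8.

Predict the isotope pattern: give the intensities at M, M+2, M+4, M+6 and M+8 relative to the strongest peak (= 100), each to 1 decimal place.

The 4 Bl atoms are independent, so intensities follow the terms of (0.818 + 0.182)^4.
P(M) = 0.818^4 = 0.447727
P(M+2) = 4 × 0.818^3 × 0.182^1 = 0.398466
P(M+4) = 6 × 0.818^2 × 0.182^2 = 0.132984
P(M+6) = 4 × 0.818^1 × 0.182^3 = 0.019725
P(M+8) = 0.182^4 = 0.001097
The M peak is largest (0.447727); scaling to 100 gives 100.0 : 89.0 : 29.7 : 4.4 : 0.2.

100.0 : 89.0 : 29.7 : 4.4 : 0.2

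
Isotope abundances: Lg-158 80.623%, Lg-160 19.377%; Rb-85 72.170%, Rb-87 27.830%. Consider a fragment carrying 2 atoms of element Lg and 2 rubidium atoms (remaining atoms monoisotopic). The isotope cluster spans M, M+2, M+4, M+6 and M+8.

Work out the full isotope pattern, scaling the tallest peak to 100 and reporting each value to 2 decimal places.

Element Lg pattern (n=2): 0.65000681 : 0.31244637 : 0.03754681
Rubidium pattern (n=2): 0.52085089 : 0.40169822 : 0.07745089
Convolve the two distributions (both contribute in 2-u steps):
  M: 0.65000681×0.52085089 = 0.338557
  M+2: 0.65000681×0.40169822 + 0.31244637×0.52085089 = 0.423845
  M+4: 0.65000681×0.07745089 + 0.31244637×0.40169822 + 0.03754681×0.52085089 = 0.195409
  M+6: 0.31244637×0.07745089 + 0.03754681×0.40169822 = 0.039282
  M+8: 0.03754681×0.07745089 = 0.002908
Scale to base peak (0.423845) = 100: 79.88 : 100.00 : 46.10 : 9.27 : 0.69

79.88 : 100.00 : 46.10 : 9.27 : 0.69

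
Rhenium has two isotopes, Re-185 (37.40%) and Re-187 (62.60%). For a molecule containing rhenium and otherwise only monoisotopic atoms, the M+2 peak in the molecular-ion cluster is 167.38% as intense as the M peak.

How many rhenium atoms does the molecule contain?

The M+2/M ratio from n Re atoms is n · q/p = n · 0.6260/0.3740.
n = 1.6738 × 0.3740/0.6260 = 1.00 ≈ 1

1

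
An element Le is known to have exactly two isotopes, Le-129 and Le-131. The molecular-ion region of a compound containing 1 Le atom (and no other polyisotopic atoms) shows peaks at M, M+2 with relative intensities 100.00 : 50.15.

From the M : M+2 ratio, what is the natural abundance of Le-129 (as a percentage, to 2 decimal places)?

66.60%

If p is the fraction of Le that is Le-129, then I(M+2)/I(M) = [C(1,1)·p^0·(1−p)] / p^1 = 1·(1−p)/p = 50.15/100.00 = 0.5015
(1−p)/p = 0.5015/1 = 0.5015  ⇒  p = 1/(1 + 0.5015) = 0.6660
Le-129: 66.60%, Le-131: 33.40%.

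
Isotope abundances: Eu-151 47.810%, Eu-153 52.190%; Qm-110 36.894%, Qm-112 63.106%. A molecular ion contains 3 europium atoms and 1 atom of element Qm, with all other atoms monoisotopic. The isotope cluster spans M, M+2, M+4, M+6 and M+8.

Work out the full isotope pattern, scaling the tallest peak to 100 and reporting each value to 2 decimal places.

Europium pattern (n=3): 0.10928391 : 0.3578871 : 0.39067407 : 0.14215492
Element Qm pattern (n=1): 0.36894 : 0.63106
Convolve the two distributions (both contribute in 2-u steps):
  M: 0.10928391×0.36894 = 0.040319
  M+2: 0.10928391×0.63106 + 0.3578871×0.36894 = 0.201004
  M+4: 0.3578871×0.63106 + 0.39067407×0.36894 = 0.369984
  M+6: 0.39067407×0.63106 + 0.14215492×0.36894 = 0.298985
  M+8: 0.14215492×0.63106 = 0.089708
Scale to base peak (0.369984) = 100: 10.90 : 54.33 : 100.00 : 80.81 : 24.25

10.90 : 54.33 : 100.00 : 80.81 : 24.25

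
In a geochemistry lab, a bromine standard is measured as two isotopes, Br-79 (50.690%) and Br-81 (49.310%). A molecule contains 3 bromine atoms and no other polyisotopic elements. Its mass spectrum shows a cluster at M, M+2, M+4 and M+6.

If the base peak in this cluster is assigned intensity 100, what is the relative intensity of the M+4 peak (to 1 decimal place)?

Binomial terms of (0.50690 + 0.49310)^3: M 0.1302, M+2 0.3801, M+4 0.3698, M+6 0.1199 → M+2 is the base peak.
P(M+2) = C(3,1) × 0.50690^2 × 0.49310^1 = 3 × 0.25694761 × 0.4931 = 0.380103 (base)
P(M+4) = C(3,2) × 0.50690^1 × 0.49310^2 = 3 × 0.5069 × 0.24314761 = 0.369755
Relative intensity = 0.369755 / 0.380103 × 100 = 97.3

97.3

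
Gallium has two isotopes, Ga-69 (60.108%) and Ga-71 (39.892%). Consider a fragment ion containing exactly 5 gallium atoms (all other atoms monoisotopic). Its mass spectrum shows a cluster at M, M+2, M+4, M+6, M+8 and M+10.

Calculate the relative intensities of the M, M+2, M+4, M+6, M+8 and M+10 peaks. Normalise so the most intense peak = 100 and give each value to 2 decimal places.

22.70 : 75.34 : 100.00 : 66.37 : 22.02 : 2.92

Expanding (0.60108 + 0.39892)^5:
P(M) = 0.60108^5 = 0.078462
P(M+2) = 5 × 0.60108^4 × 0.39892^1 = 0.260366
P(M+4) = 10 × 0.60108^3 × 0.39892^2 = 0.345596
P(M+6) = 10 × 0.60108^2 × 0.39892^3 = 0.229362
P(M+8) = 5 × 0.60108^1 × 0.39892^4 = 0.076111
P(M+10) = 0.39892^5 = 0.010103
The M+4 peak is largest (0.345596); scaling to 100 gives 22.70 : 75.34 : 100.00 : 66.37 : 22.02 : 2.92.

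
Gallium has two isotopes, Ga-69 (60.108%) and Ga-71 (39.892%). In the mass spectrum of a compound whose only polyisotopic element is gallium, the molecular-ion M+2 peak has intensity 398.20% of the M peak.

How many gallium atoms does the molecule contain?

The M+2/M ratio from n Ga atoms is n · q/p = n · 0.39892/0.60108.
n = 3.9820 × 0.60108/0.39892 = 6.00 ≈ 6

6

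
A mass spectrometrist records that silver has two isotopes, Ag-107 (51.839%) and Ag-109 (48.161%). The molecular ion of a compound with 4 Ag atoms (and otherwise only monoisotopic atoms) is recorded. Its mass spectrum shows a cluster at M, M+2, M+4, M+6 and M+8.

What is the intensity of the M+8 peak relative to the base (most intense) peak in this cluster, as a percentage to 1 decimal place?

Binomial terms of (0.51839 + 0.48161)^4: M 0.0722, M+2 0.2684, M+4 0.3740, M+6 0.2316, M+8 0.0538 → M+4 is the base peak.
P(M+4) = C(4,2) × 0.51839^2 × 0.48161^2 = 6 × 0.26872819 × 0.23194819 = 0.373986 (base)
P(M+8) = C(4,4) × 0.51839^0 × 0.48161^4 = 1 × 1.0000 × 0.05379996 = 0.053800
Relative intensity = 0.053800 / 0.373986 × 100 = 14.4

14.4%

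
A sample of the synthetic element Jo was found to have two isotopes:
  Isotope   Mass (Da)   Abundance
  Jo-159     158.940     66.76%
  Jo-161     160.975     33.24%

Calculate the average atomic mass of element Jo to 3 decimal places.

159.616 Da

Average mass = Σ (abundance × isotope mass) = 0.6676 × 158.940 + 0.3324 × 160.975
= 106.1083 + 53.5081 = 159.6164 Da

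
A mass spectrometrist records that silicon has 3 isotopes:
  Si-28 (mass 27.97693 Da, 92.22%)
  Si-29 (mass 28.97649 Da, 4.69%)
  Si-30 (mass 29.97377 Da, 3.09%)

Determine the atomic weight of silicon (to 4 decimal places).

The abundance-weighted mean is 0.9222 × 27.97693 + 0.0469 × 28.97649 + 0.0309 × 29.97377
= 25.800325 + 1.358997 + 0.926189 = 28.085511 Da

28.0855 Da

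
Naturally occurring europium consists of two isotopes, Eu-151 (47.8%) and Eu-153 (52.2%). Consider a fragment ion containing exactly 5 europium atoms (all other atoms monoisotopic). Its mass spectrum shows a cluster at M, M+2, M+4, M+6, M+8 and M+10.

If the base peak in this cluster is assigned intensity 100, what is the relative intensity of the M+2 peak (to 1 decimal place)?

Term probabilities: M 0.0250, M+2 0.1363, M+4 0.2976, M+6 0.3250, M+8 0.1775, M+10 0.0388. Base peak = M+6.
P(M+6) = C(5,3) × 0.478^2 × 0.522^3 = 10 × 0.228484 × 0.14223665 = 0.324988 (base)
P(M+2) = C(5,1) × 0.478^4 × 0.522^1 = 5 × 0.05220494 × 0.5220 = 0.136255
Relative intensity = 0.136255 / 0.324988 × 100 = 41.9

41.9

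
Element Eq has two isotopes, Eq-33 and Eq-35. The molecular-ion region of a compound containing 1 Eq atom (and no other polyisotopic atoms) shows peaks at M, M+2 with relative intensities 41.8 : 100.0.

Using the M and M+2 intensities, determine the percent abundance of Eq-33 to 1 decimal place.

29.5%

Let p = fractional abundance of Eq-33. I(M+2)/I(M) = [C(1,1)·p^0·(1−p)] / p^1 = 1·(1−p)/p = 100.0/41.8 = 2.3923
(1−p)/p = 2.3923/1 = 2.3923  ⇒  p = 1/(1 + 2.3923) = 0.2948
Eq-33: 29.5%, Eq-35: 70.5%.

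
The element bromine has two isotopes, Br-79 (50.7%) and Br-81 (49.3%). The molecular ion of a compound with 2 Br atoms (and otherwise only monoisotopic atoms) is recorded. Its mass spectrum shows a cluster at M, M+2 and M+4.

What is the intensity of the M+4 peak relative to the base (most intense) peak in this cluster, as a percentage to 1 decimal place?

(0.507 + 0.493)^2 gives M 0.2570, M+2 0.4999, M+4 0.2430; the largest is M+2.
P(M+2) = C(2,1) × 0.507^1 × 0.493^1 = 2 × 0.5070 × 0.4930 = 0.499902 (base)
P(M+4) = C(2,2) × 0.507^0 × 0.493^2 = 1 × 1.0000 × 0.243049 = 0.243049
Relative intensity = 0.243049 / 0.499902 × 100 = 48.6

48.6%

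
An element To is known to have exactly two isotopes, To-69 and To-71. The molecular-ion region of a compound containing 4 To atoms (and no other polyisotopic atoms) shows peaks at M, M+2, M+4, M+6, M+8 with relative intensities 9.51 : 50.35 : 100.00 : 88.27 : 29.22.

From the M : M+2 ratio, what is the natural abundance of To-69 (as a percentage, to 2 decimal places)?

43.04%

Let p = fractional abundance of To-69. I(M+2)/I(M) = [C(4,1)·p^3·(1−p)] / p^4 = 4·(1−p)/p = 50.35/9.51 = 5.2944
(1−p)/p = 5.2944/4 = 1.3236  ⇒  p = 1/(1 + 1.3236) = 0.4304
To-69: 43.04%, To-71: 56.96%.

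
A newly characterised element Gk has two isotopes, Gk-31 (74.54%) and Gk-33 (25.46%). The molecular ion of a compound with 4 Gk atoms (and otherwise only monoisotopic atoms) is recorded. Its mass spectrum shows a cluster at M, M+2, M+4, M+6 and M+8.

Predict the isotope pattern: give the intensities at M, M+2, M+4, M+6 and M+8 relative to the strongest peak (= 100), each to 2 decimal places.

73.19 : 100.00 : 51.23 : 11.67 : 1.00

The 4 Gk atoms are independent, so intensities follow the terms of (0.7454 + 0.2546)^4.
P(M) = 0.7454^4 = 0.308715
P(M+2) = 4 × 0.7454^3 × 0.2546^1 = 0.421781
P(M+4) = 6 × 0.7454^2 × 0.2546^2 = 0.216096
P(M+6) = 4 × 0.7454^1 × 0.2546^3 = 0.049207
P(M+8) = 0.2546^4 = 0.004202
The M+2 peak is largest (0.421781); scaling to 100 gives 73.19 : 100.00 : 51.23 : 11.67 : 1.00.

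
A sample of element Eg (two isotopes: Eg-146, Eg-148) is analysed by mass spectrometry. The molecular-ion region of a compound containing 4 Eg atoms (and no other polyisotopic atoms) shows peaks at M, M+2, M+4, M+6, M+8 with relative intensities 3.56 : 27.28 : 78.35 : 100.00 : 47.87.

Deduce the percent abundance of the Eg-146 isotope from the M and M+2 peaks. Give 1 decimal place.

If p is the fraction of Eg that is Eg-146, then I(M+2)/I(M) = [C(4,1)·p^3·(1−p)] / p^4 = 4·(1−p)/p = 27.28/3.56 = 7.6629
(1−p)/p = 7.6629/4 = 1.9157  ⇒  p = 1/(1 + 1.9157) = 0.3430
Eg-146: 34.3%, Eg-148: 65.7%.

34.3%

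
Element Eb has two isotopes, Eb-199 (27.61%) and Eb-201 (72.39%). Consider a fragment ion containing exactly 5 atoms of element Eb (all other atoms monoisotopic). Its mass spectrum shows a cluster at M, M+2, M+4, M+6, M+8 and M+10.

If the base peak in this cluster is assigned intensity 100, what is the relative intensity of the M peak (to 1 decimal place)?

0.4

(0.2761 + 0.7239)^5 gives M 0.0016, M+2 0.0210, M+4 0.1103, M+6 0.2892, M+8 0.3791, M+10 0.1988; the largest is M+8.
P(M+8) = C(5,4) × 0.2761^1 × 0.7239^4 = 5 × 0.2761 × 0.27460871 = 0.379097 (base)
P(M) = C(5,0) × 0.2761^5 × 0.7239^0 = 1 × 0.00160447 × 1.0000 = 0.001604
Relative intensity = 0.001604 / 0.379097 × 100 = 0.4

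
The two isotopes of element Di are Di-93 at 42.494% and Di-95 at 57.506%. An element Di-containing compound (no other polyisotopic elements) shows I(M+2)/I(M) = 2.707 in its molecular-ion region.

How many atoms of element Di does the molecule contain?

2

For n independent Di atoms, I(M+2)/I(M) = n · (abundance Di-95) / (abundance Di-93) = n · 0.57506/0.42494.
n = 2.707 × 0.42494/0.57506 = 2.00 ≈ 2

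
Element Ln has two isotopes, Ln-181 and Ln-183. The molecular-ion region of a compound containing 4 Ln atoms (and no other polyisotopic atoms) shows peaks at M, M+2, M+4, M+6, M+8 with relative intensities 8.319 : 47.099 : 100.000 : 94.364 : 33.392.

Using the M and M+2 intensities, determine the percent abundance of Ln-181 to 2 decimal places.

Let p = fractional abundance of Ln-181. I(M+2)/I(M) = [C(4,1)·p^3·(1−p)] / p^4 = 4·(1−p)/p = 47.099/8.319 = 5.6616
(1−p)/p = 5.6616/4 = 1.4154  ⇒  p = 1/(1 + 1.4154) = 0.4140
Ln-181: 41.40%, Ln-183: 58.60%.

41.40%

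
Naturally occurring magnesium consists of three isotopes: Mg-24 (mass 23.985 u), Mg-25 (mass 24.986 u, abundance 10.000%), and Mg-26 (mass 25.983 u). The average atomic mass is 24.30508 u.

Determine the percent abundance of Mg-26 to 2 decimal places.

11.01%

The remaining 90.000% is split between Mg-24 (fraction x) and Mg-26 (fraction 0.90000 − x).
Substituting: 23.985x + 25.983(0.90000 − x) = 21.80648
(23.985 − 25.983)x = -1.57822  ⇒  x = 0.78990, y = 0.11010
Mg-24: 78.99%, Mg-26: 11.01%.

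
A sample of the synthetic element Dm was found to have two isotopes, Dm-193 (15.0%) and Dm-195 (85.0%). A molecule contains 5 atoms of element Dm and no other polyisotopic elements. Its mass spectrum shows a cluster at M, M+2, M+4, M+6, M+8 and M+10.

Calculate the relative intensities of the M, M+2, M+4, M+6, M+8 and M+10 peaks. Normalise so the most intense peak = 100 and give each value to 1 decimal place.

Each Dm atom is independently Dm-193 (p = 0.150) or Dm-195 (q = 0.850); the cluster is the binomial expansion (p + q)^5.
P(M) = 0.150^5 = 0.000076
P(M+2) = 5 × 0.150^4 × 0.850^1 = 0.002152
P(M+4) = 10 × 0.150^3 × 0.850^2 = 0.024384
P(M+6) = 10 × 0.150^2 × 0.850^3 = 0.138178
P(M+8) = 5 × 0.150^1 × 0.850^4 = 0.391505
P(M+10) = 0.850^5 = 0.443705
The M+10 peak is largest (0.443705); scaling to 100 gives 0.0 : 0.5 : 5.5 : 31.1 : 88.2 : 100.0.

0.0 : 0.5 : 5.5 : 31.1 : 88.2 : 100.0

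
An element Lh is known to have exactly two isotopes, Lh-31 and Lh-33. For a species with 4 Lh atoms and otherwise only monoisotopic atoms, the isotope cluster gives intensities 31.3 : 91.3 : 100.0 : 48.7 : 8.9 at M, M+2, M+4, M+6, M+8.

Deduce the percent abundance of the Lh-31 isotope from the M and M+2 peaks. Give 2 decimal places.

If p is the fraction of Lh that is Lh-31, then I(M+2)/I(M) = [C(4,1)·p^3·(1−p)] / p^4 = 4·(1−p)/p = 91.3/31.3 = 2.9169
(1−p)/p = 2.9169/4 = 0.7292  ⇒  p = 1/(1 + 0.7292) = 0.5783
Lh-31: 57.83%, Lh-33: 42.17%.

57.83%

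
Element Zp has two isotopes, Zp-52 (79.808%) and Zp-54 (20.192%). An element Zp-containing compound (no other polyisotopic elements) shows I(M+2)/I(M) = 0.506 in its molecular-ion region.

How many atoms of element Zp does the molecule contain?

2

With n Zp atoms, P(M+2)/P(M) = C(n,1)·p^(n−1)q / p^n = n·q/p = n · 0.20192/0.79808.
n = 0.506 × 0.79808/0.20192 = 2.00 ≈ 2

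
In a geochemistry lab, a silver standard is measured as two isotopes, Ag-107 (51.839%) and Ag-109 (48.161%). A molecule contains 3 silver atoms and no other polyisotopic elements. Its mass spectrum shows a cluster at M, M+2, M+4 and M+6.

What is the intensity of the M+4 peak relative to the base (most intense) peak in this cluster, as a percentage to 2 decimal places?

92.90%

Term probabilities: M 0.1393, M+2 0.3883, M+4 0.3607, M+6 0.1117. Base peak = M+2.
P(M+2) = C(3,1) × 0.51839^2 × 0.48161^1 = 3 × 0.26872819 × 0.48161 = 0.388267 (base)
P(M+4) = C(3,2) × 0.51839^1 × 0.48161^2 = 3 × 0.51839 × 0.23194819 = 0.360719
Relative intensity = 0.360719 / 0.388267 × 100 = 92.90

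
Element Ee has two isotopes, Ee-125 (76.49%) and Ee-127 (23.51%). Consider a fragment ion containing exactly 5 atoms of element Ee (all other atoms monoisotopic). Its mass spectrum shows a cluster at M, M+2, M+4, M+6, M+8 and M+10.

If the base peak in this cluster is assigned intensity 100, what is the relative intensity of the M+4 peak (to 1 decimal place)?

Term probabilities: M 0.2618, M+2 0.4024, M+4 0.2474, M+6 0.0760, M+8 0.0117, M+10 0.0007. Base peak = M+2.
P(M+2) = C(5,1) × 0.7649^4 × 0.2351^1 = 5 × 0.34230926 × 0.2351 = 0.402385 (base)
P(M+4) = C(5,2) × 0.7649^3 × 0.2351^2 = 10 × 0.44752158 × 0.05527201 = 0.247354
Relative intensity = 0.247354 / 0.402385 × 100 = 61.5

61.5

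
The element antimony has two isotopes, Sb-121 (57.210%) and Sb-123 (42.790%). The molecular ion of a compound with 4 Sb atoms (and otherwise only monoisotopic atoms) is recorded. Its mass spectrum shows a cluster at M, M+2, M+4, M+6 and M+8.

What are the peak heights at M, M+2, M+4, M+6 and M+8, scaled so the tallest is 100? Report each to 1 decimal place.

Expanding (0.57210 + 0.42790)^4:
P(M) = 0.57210^4 = 0.107124
P(M+2) = 4 × 0.57210^3 × 0.42790^1 = 0.320493
P(M+4) = 6 × 0.57210^2 × 0.42790^2 = 0.359567
P(M+6) = 4 × 0.57210^1 × 0.42790^3 = 0.179291
P(M+8) = 0.42790^4 = 0.033525
The M+4 peak is largest (0.359567); scaling to 100 gives 29.8 : 89.1 : 100.0 : 49.9 : 9.3.

29.8 : 89.1 : 100.0 : 49.9 : 9.3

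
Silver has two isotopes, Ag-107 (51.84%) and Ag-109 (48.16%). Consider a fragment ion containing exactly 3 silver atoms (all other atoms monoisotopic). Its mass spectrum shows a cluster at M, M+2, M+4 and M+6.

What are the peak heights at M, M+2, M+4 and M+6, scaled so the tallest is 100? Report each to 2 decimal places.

The 3 Ag atoms are independent, so intensities follow the terms of (0.5184 + 0.4816)^3.
P(M) = 0.5184^3 = 0.139314
P(M+2) = 3 × 0.5184^2 × 0.4816^1 = 0.388273
P(M+4) = 3 × 0.5184^1 × 0.4816^2 = 0.360711
P(M+6) = 0.4816^3 = 0.111702
The M+2 peak is largest (0.388273); scaling to 100 gives 35.88 : 100.00 : 92.90 : 28.77.

35.88 : 100.00 : 92.90 : 28.77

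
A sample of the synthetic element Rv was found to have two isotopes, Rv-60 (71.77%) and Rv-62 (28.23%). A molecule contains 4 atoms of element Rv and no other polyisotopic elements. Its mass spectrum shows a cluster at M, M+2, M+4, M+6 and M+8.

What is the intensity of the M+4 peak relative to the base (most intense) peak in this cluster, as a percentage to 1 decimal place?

59.0%

(0.7177 + 0.2823)^4 gives M 0.2653, M+2 0.4174, M+4 0.2463, M+6 0.0646, M+8 0.0064; the largest is M+2.
P(M+2) = C(4,1) × 0.7177^3 × 0.2823^1 = 4 × 0.36968245 × 0.2823 = 0.417445 (base)
P(M+4) = C(4,2) × 0.7177^2 × 0.2823^2 = 6 × 0.51509329 × 0.07969329 = 0.246297
Relative intensity = 0.246297 / 0.417445 × 100 = 59.0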